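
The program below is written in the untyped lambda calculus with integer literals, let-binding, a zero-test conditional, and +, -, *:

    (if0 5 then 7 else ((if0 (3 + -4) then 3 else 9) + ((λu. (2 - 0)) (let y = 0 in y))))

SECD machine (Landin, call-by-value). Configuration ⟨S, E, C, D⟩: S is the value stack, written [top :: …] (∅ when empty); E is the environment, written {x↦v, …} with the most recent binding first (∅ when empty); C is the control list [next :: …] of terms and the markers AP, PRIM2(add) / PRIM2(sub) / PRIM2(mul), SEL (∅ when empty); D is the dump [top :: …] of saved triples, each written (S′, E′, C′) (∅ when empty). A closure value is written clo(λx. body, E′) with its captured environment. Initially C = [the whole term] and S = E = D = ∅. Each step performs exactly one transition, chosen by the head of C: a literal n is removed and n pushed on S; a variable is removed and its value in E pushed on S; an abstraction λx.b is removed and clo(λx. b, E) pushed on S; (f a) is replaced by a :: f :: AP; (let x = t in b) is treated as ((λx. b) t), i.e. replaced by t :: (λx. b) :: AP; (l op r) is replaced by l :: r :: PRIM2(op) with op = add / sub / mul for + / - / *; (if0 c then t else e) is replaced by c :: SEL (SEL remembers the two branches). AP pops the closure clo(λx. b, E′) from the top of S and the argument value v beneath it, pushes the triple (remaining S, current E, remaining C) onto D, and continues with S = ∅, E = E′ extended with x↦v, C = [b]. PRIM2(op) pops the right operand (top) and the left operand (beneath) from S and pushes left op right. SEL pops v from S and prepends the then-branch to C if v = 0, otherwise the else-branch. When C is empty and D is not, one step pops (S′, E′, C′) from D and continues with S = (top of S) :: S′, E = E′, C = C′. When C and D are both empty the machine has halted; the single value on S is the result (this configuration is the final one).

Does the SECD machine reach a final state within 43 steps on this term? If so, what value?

Answer: 11

Execution trace:
step 0: ⟨S=∅; E=∅; C=[(if0 5 then 7 else ((if0 (3 + -4) then 3 else 9) + ((λu. (2 - 0)) (let y = 0 in y))))]; D=∅⟩
step 1: ⟨S=∅; E=∅; C=[5 :: SEL]; D=∅⟩
step 2: ⟨S=[5]; E=∅; C=[SEL]; D=∅⟩
step 3: ⟨S=∅; E=∅; C=[((if0 (3 + -4) then 3 else 9) + ((λu. (2 - 0)) (let y = 0 in y)))]; D=∅⟩
step 4: ⟨S=∅; E=∅; C=[(if0 (3 + -4) then 3 else 9) :: ((λu. (2 - 0)) (let y = 0 in y)) :: PRIM2(add)]; D=∅⟩
step 5: ⟨S=∅; E=∅; C=[(3 + -4) :: SEL :: ((λu. (2 - 0)) (let y = 0 in y)) :: PRIM2(add)]; D=∅⟩
step 6: ⟨S=∅; E=∅; C=[3 :: -4 :: PRIM2(add) :: SEL :: ((λu. (2 - 0)) (let y = 0 in y)) :: PRIM2(add)]; D=∅⟩
step 7: ⟨S=[3]; E=∅; C=[-4 :: PRIM2(add) :: SEL :: ((λu. (2 - 0)) (let y = 0 in y)) :: PRIM2(add)]; D=∅⟩
step 8: ⟨S=[-4 :: 3]; E=∅; C=[PRIM2(add) :: SEL :: ((λu. (2 - 0)) (let y = 0 in y)) :: PRIM2(add)]; D=∅⟩
step 9: ⟨S=[-1]; E=∅; C=[SEL :: ((λu. (2 - 0)) (let y = 0 in y)) :: PRIM2(add)]; D=∅⟩
step 10: ⟨S=∅; E=∅; C=[9 :: ((λu. (2 - 0)) (let y = 0 in y)) :: PRIM2(add)]; D=∅⟩
step 11: ⟨S=[9]; E=∅; C=[((λu. (2 - 0)) (let y = 0 in y)) :: PRIM2(add)]; D=∅⟩
step 12: ⟨S=[9]; E=∅; C=[(let y = 0 in y) :: (λu. (2 - 0)) :: AP :: PRIM2(add)]; D=∅⟩
step 13: ⟨S=[9]; E=∅; C=[0 :: (λy. y) :: AP :: (λu. (2 - 0)) :: AP :: PRIM2(add)]; D=∅⟩
step 14: ⟨S=[0 :: 9]; E=∅; C=[(λy. y) :: AP :: (λu. (2 - 0)) :: AP :: PRIM2(add)]; D=∅⟩
step 15: ⟨S=[clo(λy. y, ∅) :: 0 :: 9]; E=∅; C=[AP :: (λu. (2 - 0)) :: AP :: PRIM2(add)]; D=∅⟩
step 16: ⟨S=∅; E={y↦0}; C=[y]; D=[([9], ∅, [(λu. (2 - 0)) :: AP :: PRIM2(add)])]⟩
step 17: ⟨S=[0]; E={y↦0}; C=∅; D=[([9], ∅, [(λu. (2 - 0)) :: AP :: PRIM2(add)])]⟩
step 18: ⟨S=[0 :: 9]; E=∅; C=[(λu. (2 - 0)) :: AP :: PRIM2(add)]; D=∅⟩
step 19: ⟨S=[clo(λu. (2 - 0), ∅) :: 0 :: 9]; E=∅; C=[AP :: PRIM2(add)]; D=∅⟩
step 20: ⟨S=∅; E={u↦0}; C=[(2 - 0)]; D=[([9], ∅, [PRIM2(add)])]⟩
step 21: ⟨S=∅; E={u↦0}; C=[2 :: 0 :: PRIM2(sub)]; D=[([9], ∅, [PRIM2(add)])]⟩
step 22: ⟨S=[2]; E={u↦0}; C=[0 :: PRIM2(sub)]; D=[([9], ∅, [PRIM2(add)])]⟩
step 23: ⟨S=[0 :: 2]; E={u↦0}; C=[PRIM2(sub)]; D=[([9], ∅, [PRIM2(add)])]⟩
step 24: ⟨S=[2]; E={u↦0}; C=∅; D=[([9], ∅, [PRIM2(add)])]⟩
step 25: ⟨S=[2 :: 9]; E=∅; C=[PRIM2(add)]; D=∅⟩
step 26: ⟨S=[11]; E=∅; C=∅; D=∅⟩
→ final value 11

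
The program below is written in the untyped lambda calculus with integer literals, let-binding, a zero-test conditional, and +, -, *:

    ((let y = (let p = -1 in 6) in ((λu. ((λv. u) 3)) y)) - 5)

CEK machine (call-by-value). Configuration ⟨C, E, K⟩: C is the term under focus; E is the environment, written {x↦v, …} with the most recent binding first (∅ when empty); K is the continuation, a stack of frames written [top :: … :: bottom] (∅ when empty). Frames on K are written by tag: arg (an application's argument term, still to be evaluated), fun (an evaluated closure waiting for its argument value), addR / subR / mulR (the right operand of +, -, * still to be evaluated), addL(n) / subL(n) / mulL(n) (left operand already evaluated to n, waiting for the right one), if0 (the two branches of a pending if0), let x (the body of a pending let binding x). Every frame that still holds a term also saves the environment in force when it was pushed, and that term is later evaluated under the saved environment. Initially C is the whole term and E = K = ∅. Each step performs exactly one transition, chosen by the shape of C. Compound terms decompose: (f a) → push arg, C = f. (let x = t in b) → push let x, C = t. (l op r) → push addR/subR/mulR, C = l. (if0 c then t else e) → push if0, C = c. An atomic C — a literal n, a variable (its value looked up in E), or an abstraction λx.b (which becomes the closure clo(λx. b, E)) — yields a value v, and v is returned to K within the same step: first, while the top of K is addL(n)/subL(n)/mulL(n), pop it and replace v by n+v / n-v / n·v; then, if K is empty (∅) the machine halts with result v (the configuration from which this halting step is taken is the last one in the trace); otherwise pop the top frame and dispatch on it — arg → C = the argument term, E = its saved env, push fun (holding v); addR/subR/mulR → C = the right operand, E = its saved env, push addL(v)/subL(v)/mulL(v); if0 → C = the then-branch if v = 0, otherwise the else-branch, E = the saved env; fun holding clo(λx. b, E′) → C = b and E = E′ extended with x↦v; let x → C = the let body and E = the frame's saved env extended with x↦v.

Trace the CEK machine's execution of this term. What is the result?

Answer: 1

Execution trace:
0. <C=((let y = (let p = -1 in 6) in ((λu. ((λv. u) 3)) y)) - 5), E=∅, K=∅>
1. <C=(let y = (let p = -1 in 6) in ((λu. ((λv. u) 3)) y)), E=∅, K=[subR]>
2. <C=(let p = -1 in 6), E=∅, K=[let y :: subR]>
3. <C=-1, E=∅, K=[let p :: let y :: subR]>
4. <C=6, E={p↦-1}, K=[let y :: subR]>
5. <C=((λu. ((λv. u) 3)) y), E={y↦6}, K=[subR]>
6. <C=(λu. ((λv. u) 3)), E={y↦6}, K=[arg :: subR]>
7. <C=y, E={y↦6}, K=[fun :: subR]>
8. <C=((λv. u) 3), E={u↦6, y↦6}, K=[subR]>
9. <C=(λv. u), E={u↦6, y↦6}, K=[arg :: subR]>
10. <C=3, E={u↦6, y↦6}, K=[fun :: subR]>
11. <C=u, E={v↦3, u↦6, y↦6}, K=[subR]>
12. <C=5, E=∅, K=[subL(6)]>
→ final value 1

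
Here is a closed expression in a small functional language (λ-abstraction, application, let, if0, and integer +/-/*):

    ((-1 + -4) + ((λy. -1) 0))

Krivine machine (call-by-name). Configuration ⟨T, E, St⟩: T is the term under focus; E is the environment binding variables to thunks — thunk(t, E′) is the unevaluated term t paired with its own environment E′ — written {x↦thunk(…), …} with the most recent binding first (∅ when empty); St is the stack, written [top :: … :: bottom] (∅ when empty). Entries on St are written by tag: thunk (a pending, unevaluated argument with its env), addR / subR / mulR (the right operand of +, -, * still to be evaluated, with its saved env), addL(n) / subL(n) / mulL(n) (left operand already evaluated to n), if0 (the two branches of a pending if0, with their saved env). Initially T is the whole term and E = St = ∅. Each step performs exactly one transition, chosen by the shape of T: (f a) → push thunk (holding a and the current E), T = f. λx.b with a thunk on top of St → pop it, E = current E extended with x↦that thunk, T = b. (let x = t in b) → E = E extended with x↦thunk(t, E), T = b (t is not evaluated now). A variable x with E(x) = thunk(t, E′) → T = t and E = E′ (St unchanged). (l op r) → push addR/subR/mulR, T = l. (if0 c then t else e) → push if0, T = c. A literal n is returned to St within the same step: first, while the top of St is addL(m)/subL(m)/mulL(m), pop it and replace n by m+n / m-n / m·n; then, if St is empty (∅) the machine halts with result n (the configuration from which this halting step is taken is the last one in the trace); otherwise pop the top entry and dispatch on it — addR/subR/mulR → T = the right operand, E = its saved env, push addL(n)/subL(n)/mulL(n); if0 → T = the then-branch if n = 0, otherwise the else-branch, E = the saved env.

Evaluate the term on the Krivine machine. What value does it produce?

0. [T=((-1 + -4) + ((λy. -1) 0)) | E=∅ | St=∅]
1. [T=(-1 + -4) | E=∅ | St=[addR]]
2. [T=-1 | E=∅ | St=[addR :: addR]]
3. [T=-4 | E=∅ | St=[addL(-1) :: addR]]
4. [T=((λy. -1) 0) | E=∅ | St=[addL(-5)]]
5. [T=(λy. -1) | E=∅ | St=[thunk :: addL(-5)]]
6. [T=-1 | E={y↦thunk(0, ∅)} | St=[addL(-5)]]
→ final value -6

Answer: -6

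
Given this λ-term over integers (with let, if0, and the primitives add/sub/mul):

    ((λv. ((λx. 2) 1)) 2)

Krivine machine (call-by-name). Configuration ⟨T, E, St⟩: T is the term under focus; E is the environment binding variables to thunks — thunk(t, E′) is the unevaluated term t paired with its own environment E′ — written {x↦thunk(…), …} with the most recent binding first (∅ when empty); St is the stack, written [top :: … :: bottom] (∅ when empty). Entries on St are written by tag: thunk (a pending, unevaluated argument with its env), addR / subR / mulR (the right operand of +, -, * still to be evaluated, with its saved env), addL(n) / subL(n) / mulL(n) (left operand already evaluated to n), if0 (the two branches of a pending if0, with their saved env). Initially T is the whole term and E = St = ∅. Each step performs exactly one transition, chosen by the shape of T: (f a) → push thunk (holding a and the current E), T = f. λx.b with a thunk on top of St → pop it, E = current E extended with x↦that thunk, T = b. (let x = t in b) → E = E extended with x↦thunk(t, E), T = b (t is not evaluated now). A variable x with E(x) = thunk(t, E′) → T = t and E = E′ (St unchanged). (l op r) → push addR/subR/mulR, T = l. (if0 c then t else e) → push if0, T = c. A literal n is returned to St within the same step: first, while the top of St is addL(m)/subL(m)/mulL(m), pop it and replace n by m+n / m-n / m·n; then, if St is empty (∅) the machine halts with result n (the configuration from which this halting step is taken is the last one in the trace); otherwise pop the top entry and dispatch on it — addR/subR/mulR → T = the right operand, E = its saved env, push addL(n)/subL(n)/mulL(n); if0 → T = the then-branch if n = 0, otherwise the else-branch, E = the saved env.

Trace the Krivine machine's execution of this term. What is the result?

Answer: 2

Derivation:
0. [T=((λv. ((λx. 2) 1)) 2) | E=∅ | St=∅]
1. [T=(λv. ((λx. 2) 1)) | E=∅ | St=[thunk]]
2. [T=((λx. 2) 1) | E={v↦thunk(2, ∅)} | St=∅]
3. [T=(λx. 2) | E={v↦thunk(2, ∅)} | St=[thunk]]
4. [T=2 | E={x↦thunk(1, {v↦thunk(2, ∅)}), v↦thunk(2, ∅)} | St=∅]
→ final value 2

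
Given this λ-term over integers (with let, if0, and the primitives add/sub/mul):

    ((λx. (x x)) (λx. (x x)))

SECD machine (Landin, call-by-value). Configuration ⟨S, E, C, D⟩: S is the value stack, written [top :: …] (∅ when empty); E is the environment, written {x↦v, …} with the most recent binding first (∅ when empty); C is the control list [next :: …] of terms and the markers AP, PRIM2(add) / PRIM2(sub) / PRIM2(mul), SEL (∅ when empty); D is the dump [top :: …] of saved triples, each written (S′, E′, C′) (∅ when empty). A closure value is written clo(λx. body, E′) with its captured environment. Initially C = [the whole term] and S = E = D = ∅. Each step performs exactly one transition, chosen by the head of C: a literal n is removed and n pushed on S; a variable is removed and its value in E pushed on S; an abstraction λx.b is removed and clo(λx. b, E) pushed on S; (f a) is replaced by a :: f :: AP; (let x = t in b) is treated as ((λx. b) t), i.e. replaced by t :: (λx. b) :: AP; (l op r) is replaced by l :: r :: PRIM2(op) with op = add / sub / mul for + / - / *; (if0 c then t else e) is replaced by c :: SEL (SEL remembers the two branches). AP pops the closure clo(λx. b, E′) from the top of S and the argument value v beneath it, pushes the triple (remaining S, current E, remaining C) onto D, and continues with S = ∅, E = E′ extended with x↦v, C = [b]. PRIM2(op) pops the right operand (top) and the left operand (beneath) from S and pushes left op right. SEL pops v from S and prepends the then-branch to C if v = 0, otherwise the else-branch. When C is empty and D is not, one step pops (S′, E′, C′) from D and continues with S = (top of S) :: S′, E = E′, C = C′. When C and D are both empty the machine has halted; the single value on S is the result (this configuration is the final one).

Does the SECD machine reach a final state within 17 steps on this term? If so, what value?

[0] [S=∅ | E=∅ | C=[((λx. (x x)) (λx. (x x)))] | D=∅]
[1] [S=∅ | E=∅ | C=[(λx. (x x)) :: (λx. (x x)) :: AP] | D=∅]
[2] [S=[clo(λx. (x x), ∅)] | E=∅ | C=[(λx. (x x)) :: AP] | D=∅]
[3] [S=[clo(λx. (x x), ∅) :: clo(λx. (x x), ∅)] | E=∅ | C=[AP] | D=∅]
[4] [S=∅ | E={x↦clo(λx. (x x), ∅)} | C=[(x x)] | D=[(∅, ∅, ∅)]]
[5] [S=∅ | E={x↦clo(λx. (x x), ∅)} | C=[x :: x :: AP] | D=[(∅, ∅, ∅)]]
[6] [S=[clo(λx. (x x), ∅)] | E={x↦clo(λx. (x x), ∅)} | C=[x :: AP] | D=[(∅, ∅, ∅)]]
[7] [S=[clo(λx. (x x), ∅) :: clo(λx. (x x), ∅)] | E={x↦clo(λx. (x x), ∅)} | C=[AP] | D=[(∅, ∅, ∅)]]
[8] [S=∅ | E={x↦clo(λx. (x x), ∅)} | C=[(x x)] | D=[(∅, {x↦clo(λx. (x x), ∅)}, ∅) :: (∅, ∅, ∅)]]
[9] [S=∅ | E={x↦clo(λx. (x x), ∅)} | C=[x :: x :: AP] | D=[(∅, {x↦clo(λx. (x x), ∅)}, ∅) :: (∅, ∅, ∅)]]
[10] [S=[clo(λx. (x x), ∅)] | E={x↦clo(λx. (x x), ∅)} | C=[x :: AP] | D=[(∅, {x↦clo(λx. (x x), ∅)}, ∅) :: (∅, ∅, ∅)]]
[11] [S=[clo(λx. (x x), ∅) :: clo(λx. (x x), ∅)] | E={x↦clo(λx. (x x), ∅)} | C=[AP] | D=[(∅, {x↦clo(λx. (x x), ∅)}, ∅) :: (∅, ∅, ∅)]]
[12] [S=∅ | E={x↦clo(λx. (x x), ∅)} | C=[(x x)] | D=[(∅, {x↦clo(λx. (x x), ∅)}, ∅) :: (∅, {x↦clo(λx. (x x), ∅)}, ∅) :: (∅, ∅, ∅)]]
[13] [S=∅ | E={x↦clo(λx. (x x), ∅)} | C=[x :: x :: AP] | D=[(∅, {x↦clo(λx. (x x), ∅)}, ∅) :: (∅, {x↦clo(λx. (x x), ∅)}, ∅) :: (∅, ∅, ∅)]]
[14] [S=[clo(λx. (x x), ∅)] | E={x↦clo(λx. (x x), ∅)} | C=[x :: AP] | D=[(∅, {x↦clo(λx. (x x), ∅)}, ∅) :: (∅, {x↦clo(λx. (x x), ∅)}, ∅) :: (∅, ∅, ∅)]]
[15] [S=[clo(λx. (x x), ∅) :: clo(λx. (x x), ∅)] | E={x↦clo(λx. (x x), ∅)} | C=[AP] | D=[(∅, {x↦clo(λx. (x x), ∅)}, ∅) :: (∅, {x↦clo(λx. (x x), ∅)}, ∅) :: (∅, ∅, ∅)]]
[16] [S=∅ | E={x↦clo(λx. (x x), ∅)} | C=[(x x)] | D=[(∅, {x↦clo(λx. (x x), ∅)}, ∅) :: (∅, {x↦clo(λx. (x x), ∅)}, ∅) :: (∅, {x↦clo(λx. (x x), ∅)}, ∅) :: (∅, ∅, ∅)]]
[17] [S=∅ | E={x↦clo(λx. (x x), ∅)} | C=[x :: x :: AP] | D=[(∅, {x↦clo(λx. (x x), ∅)}, ∅) :: (∅, {x↦clo(λx. (x x), ∅)}, ∅) :: (∅, {x↦clo(λx. (x x), ∅)}, ∅) :: (∅, ∅, ∅)]]
→ 17 transitions taken and the configuration is still not final: no result within 17 steps

Answer: DIVERGES (no final state within 17 steps)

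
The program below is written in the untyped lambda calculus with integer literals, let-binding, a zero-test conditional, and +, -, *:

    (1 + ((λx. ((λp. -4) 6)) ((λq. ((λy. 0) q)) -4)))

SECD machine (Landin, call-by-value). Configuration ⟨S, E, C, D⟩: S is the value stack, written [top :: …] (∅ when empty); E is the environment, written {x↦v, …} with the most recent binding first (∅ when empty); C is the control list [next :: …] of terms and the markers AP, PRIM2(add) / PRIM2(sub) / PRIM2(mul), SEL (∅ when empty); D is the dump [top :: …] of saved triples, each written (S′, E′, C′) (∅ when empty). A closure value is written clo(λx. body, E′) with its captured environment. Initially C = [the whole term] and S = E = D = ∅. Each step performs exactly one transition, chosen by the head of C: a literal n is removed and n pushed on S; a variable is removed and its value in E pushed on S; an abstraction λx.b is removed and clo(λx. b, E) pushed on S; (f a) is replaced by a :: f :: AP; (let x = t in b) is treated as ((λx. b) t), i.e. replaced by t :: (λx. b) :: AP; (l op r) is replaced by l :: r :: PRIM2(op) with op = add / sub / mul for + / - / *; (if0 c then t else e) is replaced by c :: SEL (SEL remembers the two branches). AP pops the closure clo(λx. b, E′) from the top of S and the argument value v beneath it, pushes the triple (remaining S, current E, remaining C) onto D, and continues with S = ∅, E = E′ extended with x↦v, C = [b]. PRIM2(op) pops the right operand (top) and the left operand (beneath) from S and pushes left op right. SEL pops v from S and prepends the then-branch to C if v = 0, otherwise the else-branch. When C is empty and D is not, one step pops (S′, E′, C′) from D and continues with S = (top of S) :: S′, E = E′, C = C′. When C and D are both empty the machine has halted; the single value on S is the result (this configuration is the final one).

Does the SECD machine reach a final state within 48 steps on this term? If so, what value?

Answer: -3

Machine steps:
step 0: ⟨S=∅; E=∅; C=[(1 + ((λx. ((λp. -4) 6)) ((λq. ((λy. 0) q)) -4)))]; D=∅⟩
step 1: ⟨S=∅; E=∅; C=[1 :: ((λx. ((λp. -4) 6)) ((λq. ((λy. 0) q)) -4)) :: PRIM2(add)]; D=∅⟩
step 2: ⟨S=[1]; E=∅; C=[((λx. ((λp. -4) 6)) ((λq. ((λy. 0) q)) -4)) :: PRIM2(add)]; D=∅⟩
step 3: ⟨S=[1]; E=∅; C=[((λq. ((λy. 0) q)) -4) :: (λx. ((λp. -4) 6)) :: AP :: PRIM2(add)]; D=∅⟩
step 4: ⟨S=[1]; E=∅; C=[-4 :: (λq. ((λy. 0) q)) :: AP :: (λx. ((λp. -4) 6)) :: AP :: PRIM2(add)]; D=∅⟩
step 5: ⟨S=[-4 :: 1]; E=∅; C=[(λq. ((λy. 0) q)) :: AP :: (λx. ((λp. -4) 6)) :: AP :: PRIM2(add)]; D=∅⟩
step 6: ⟨S=[clo(λq. ((λy. 0) q), ∅) :: -4 :: 1]; E=∅; C=[AP :: (λx. ((λp. -4) 6)) :: AP :: PRIM2(add)]; D=∅⟩
step 7: ⟨S=∅; E={q↦-4}; C=[((λy. 0) q)]; D=[([1], ∅, [(λx. ((λp. -4) 6)) :: AP :: PRIM2(add)])]⟩
step 8: ⟨S=∅; E={q↦-4}; C=[q :: (λy. 0) :: AP]; D=[([1], ∅, [(λx. ((λp. -4) 6)) :: AP :: PRIM2(add)])]⟩
step 9: ⟨S=[-4]; E={q↦-4}; C=[(λy. 0) :: AP]; D=[([1], ∅, [(λx. ((λp. -4) 6)) :: AP :: PRIM2(add)])]⟩
step 10: ⟨S=[clo(λy. 0, {q↦-4}) :: -4]; E={q↦-4}; C=[AP]; D=[([1], ∅, [(λx. ((λp. -4) 6)) :: AP :: PRIM2(add)])]⟩
step 11: ⟨S=∅; E={y↦-4, q↦-4}; C=[0]; D=[(∅, {q↦-4}, ∅) :: ([1], ∅, [(λx. ((λp. -4) 6)) :: AP :: PRIM2(add)])]⟩
step 12: ⟨S=[0]; E={y↦-4, q↦-4}; C=∅; D=[(∅, {q↦-4}, ∅) :: ([1], ∅, [(λx. ((λp. -4) 6)) :: AP :: PRIM2(add)])]⟩
step 13: ⟨S=[0]; E={q↦-4}; C=∅; D=[([1], ∅, [(λx. ((λp. -4) 6)) :: AP :: PRIM2(add)])]⟩
step 14: ⟨S=[0 :: 1]; E=∅; C=[(λx. ((λp. -4) 6)) :: AP :: PRIM2(add)]; D=∅⟩
step 15: ⟨S=[clo(λx. ((λp. -4) 6), ∅) :: 0 :: 1]; E=∅; C=[AP :: PRIM2(add)]; D=∅⟩
step 16: ⟨S=∅; E={x↦0}; C=[((λp. -4) 6)]; D=[([1], ∅, [PRIM2(add)])]⟩
step 17: ⟨S=∅; E={x↦0}; C=[6 :: (λp. -4) :: AP]; D=[([1], ∅, [PRIM2(add)])]⟩
step 18: ⟨S=[6]; E={x↦0}; C=[(λp. -4) :: AP]; D=[([1], ∅, [PRIM2(add)])]⟩
step 19: ⟨S=[clo(λp. -4, {x↦0}) :: 6]; E={x↦0}; C=[AP]; D=[([1], ∅, [PRIM2(add)])]⟩
step 20: ⟨S=∅; E={p↦6, x↦0}; C=[-4]; D=[(∅, {x↦0}, ∅) :: ([1], ∅, [PRIM2(add)])]⟩
step 21: ⟨S=[-4]; E={p↦6, x↦0}; C=∅; D=[(∅, {x↦0}, ∅) :: ([1], ∅, [PRIM2(add)])]⟩
step 22: ⟨S=[-4]; E={x↦0}; C=∅; D=[([1], ∅, [PRIM2(add)])]⟩
step 23: ⟨S=[-4 :: 1]; E=∅; C=[PRIM2(add)]; D=∅⟩
step 24: ⟨S=[-3]; E=∅; C=∅; D=∅⟩
→ final value -3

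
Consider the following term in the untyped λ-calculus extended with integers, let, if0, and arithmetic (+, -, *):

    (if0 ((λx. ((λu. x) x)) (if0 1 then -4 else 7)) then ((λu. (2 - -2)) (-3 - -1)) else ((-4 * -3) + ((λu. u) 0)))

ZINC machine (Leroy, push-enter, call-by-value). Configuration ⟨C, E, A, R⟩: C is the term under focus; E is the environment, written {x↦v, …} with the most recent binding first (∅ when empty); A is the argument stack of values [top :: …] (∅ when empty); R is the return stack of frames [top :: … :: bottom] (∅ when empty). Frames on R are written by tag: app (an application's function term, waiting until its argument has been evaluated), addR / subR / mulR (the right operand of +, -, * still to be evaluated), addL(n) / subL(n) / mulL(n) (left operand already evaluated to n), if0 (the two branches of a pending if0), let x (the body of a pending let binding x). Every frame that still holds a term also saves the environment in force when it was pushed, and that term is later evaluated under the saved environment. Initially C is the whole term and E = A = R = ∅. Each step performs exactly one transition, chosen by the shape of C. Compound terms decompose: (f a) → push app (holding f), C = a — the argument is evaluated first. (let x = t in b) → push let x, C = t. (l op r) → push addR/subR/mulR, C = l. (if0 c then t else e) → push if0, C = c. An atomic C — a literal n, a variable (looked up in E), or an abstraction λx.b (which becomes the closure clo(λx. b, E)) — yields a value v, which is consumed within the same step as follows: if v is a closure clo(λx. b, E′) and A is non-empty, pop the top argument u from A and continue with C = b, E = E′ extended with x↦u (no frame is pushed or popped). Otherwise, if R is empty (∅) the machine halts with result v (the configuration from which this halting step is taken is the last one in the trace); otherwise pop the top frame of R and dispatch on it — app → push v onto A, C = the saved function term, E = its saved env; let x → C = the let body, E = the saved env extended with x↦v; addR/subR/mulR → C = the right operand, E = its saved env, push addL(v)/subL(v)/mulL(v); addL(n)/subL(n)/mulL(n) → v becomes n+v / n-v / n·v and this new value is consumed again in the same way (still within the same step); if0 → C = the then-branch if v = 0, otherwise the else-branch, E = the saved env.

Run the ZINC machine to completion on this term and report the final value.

Answer: 12

Execution trace:
[0] <C=(if0 ((λx. ((λu. x) x)) (if0 1 then -4 else 7)) then ((λu. (2 - -2)) (-3 - -1)) else ((-4 * -3) + ((λu. u) 0))), E=∅, A=∅, R=∅>
[1] <C=((λx. ((λu. x) x)) (if0 1 then -4 else 7)), E=∅, A=∅, R=[if0]>
[2] <C=(if0 1 then -4 else 7), E=∅, A=∅, R=[app :: if0]>
[3] <C=1, E=∅, A=∅, R=[if0 :: app :: if0]>
[4] <C=7, E=∅, A=∅, R=[app :: if0]>
[5] <C=(λx. ((λu. x) x)), E=∅, A=[7], R=[if0]>
[6] <C=((λu. x) x), E={x↦7}, A=∅, R=[if0]>
[7] <C=x, E={x↦7}, A=∅, R=[app :: if0]>
[8] <C=(λu. x), E={x↦7}, A=[7], R=[if0]>
[9] <C=x, E={u↦7, x↦7}, A=∅, R=[if0]>
[10] <C=((-4 * -3) + ((λu. u) 0)), E=∅, A=∅, R=∅>
[11] <C=(-4 * -3), E=∅, A=∅, R=[addR]>
[12] <C=-4, E=∅, A=∅, R=[mulR :: addR]>
[13] <C=-3, E=∅, A=∅, R=[mulL(-4) :: addR]>
[14] <C=((λu. u) 0), E=∅, A=∅, R=[addL(12)]>
[15] <C=0, E=∅, A=∅, R=[app :: addL(12)]>
[16] <C=(λu. u), E=∅, A=[0], R=[addL(12)]>
[17] <C=u, E={u↦0}, A=∅, R=[addL(12)]>
→ final value 12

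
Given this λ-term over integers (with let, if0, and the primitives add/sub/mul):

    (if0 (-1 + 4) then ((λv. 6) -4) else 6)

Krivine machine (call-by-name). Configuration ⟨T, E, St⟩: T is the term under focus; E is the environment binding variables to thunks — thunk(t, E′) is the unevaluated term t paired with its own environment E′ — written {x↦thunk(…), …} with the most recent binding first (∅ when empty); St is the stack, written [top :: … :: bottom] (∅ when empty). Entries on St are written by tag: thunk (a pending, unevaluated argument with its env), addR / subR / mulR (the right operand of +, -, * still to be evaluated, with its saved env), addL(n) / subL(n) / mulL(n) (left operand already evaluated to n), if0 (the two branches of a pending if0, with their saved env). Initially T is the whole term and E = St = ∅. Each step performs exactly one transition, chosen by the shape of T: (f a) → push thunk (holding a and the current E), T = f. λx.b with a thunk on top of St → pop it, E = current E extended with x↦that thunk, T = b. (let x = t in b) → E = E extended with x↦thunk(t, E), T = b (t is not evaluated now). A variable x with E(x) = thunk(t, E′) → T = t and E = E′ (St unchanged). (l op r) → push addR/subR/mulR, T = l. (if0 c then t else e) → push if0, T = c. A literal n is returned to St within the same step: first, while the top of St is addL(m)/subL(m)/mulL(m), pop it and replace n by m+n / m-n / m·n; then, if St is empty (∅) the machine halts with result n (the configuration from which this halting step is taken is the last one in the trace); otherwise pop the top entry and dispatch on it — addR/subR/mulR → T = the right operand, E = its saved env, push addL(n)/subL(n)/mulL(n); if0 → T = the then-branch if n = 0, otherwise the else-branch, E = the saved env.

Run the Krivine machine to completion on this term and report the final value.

[0] ⟨T=(if0 (-1 + 4) then ((λv. 6) -4) else 6); E=∅; St=∅⟩
[1] ⟨T=(-1 + 4); E=∅; St=[if0]⟩
[2] ⟨T=-1; E=∅; St=[addR :: if0]⟩
[3] ⟨T=4; E=∅; St=[addL(-1) :: if0]⟩
[4] ⟨T=6; E=∅; St=∅⟩
→ final value 6

Answer: 6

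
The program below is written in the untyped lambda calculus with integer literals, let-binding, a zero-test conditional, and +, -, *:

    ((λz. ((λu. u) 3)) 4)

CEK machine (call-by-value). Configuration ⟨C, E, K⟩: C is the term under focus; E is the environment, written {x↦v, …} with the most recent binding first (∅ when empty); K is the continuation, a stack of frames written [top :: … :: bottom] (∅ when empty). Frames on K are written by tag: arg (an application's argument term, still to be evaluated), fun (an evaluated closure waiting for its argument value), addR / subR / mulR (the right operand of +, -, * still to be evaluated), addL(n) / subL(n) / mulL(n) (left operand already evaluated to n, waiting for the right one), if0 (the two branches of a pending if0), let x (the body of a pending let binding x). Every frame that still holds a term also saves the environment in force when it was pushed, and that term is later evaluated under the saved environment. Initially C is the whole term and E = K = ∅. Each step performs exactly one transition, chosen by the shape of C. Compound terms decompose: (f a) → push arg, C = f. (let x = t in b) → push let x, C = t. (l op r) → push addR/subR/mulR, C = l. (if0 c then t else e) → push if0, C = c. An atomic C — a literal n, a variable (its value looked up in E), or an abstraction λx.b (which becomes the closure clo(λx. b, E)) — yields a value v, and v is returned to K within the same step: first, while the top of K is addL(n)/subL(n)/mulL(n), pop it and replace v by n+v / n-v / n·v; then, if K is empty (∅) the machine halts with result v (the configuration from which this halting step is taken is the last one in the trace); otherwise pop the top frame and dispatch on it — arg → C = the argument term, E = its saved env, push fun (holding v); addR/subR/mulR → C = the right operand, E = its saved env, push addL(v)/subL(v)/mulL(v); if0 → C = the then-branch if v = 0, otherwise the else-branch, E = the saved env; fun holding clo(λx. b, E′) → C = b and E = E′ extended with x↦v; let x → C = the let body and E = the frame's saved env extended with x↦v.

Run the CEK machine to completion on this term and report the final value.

step 0: [C=((λz. ((λu. u) 3)) 4) | E=∅ | K=∅]
step 1: [C=(λz. ((λu. u) 3)) | E=∅ | K=[arg]]
step 2: [C=4 | E=∅ | K=[fun]]
step 3: [C=((λu. u) 3) | E={z↦4} | K=∅]
step 4: [C=(λu. u) | E={z↦4} | K=[arg]]
step 5: [C=3 | E={z↦4} | K=[fun]]
step 6: [C=u | E={u↦3, z↦4} | K=∅]
→ final value 3

Answer: 3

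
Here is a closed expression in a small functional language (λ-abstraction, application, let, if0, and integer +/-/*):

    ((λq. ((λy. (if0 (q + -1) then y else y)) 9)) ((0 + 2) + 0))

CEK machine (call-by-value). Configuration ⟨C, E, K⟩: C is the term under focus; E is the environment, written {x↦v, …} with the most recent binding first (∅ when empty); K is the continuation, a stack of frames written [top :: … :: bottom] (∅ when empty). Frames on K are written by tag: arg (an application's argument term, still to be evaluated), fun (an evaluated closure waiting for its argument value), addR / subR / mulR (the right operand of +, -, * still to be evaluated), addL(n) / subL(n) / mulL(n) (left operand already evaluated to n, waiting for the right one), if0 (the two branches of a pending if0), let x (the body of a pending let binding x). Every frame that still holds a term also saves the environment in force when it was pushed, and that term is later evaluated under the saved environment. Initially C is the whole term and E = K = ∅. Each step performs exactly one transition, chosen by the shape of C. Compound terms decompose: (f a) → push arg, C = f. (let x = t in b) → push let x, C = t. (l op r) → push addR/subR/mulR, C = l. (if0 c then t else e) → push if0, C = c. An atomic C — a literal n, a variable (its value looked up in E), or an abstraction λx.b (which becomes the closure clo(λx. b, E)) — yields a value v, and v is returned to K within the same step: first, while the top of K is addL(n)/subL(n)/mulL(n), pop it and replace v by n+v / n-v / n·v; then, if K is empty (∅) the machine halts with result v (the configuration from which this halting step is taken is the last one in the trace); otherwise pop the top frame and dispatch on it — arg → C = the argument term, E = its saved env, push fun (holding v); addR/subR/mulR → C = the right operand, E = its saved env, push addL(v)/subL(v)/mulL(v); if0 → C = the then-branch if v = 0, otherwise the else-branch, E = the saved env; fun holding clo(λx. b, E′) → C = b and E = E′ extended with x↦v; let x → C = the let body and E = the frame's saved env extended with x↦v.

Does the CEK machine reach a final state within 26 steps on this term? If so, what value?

Answer: 9

Execution trace:
[0] ⟨C=((λq. ((λy. (if0 (q + -1) then y else y)) 9)) ((0 + 2) + 0)); E=∅; K=∅⟩
[1] ⟨C=(λq. ((λy. (if0 (q + -1) then y else y)) 9)); E=∅; K=[arg]⟩
[2] ⟨C=((0 + 2) + 0); E=∅; K=[fun]⟩
[3] ⟨C=(0 + 2); E=∅; K=[addR :: fun]⟩
[4] ⟨C=0; E=∅; K=[addR :: addR :: fun]⟩
[5] ⟨C=2; E=∅; K=[addL(0) :: addR :: fun]⟩
[6] ⟨C=0; E=∅; K=[addL(2) :: fun]⟩
[7] ⟨C=((λy. (if0 (q + -1) then y else y)) 9); E={q↦2}; K=∅⟩
[8] ⟨C=(λy. (if0 (q + -1) then y else y)); E={q↦2}; K=[arg]⟩
[9] ⟨C=9; E={q↦2}; K=[fun]⟩
[10] ⟨C=(if0 (q + -1) then y else y); E={y↦9, q↦2}; K=∅⟩
[11] ⟨C=(q + -1); E={y↦9, q↦2}; K=[if0]⟩
[12] ⟨C=q; E={y↦9, q↦2}; K=[addR :: if0]⟩
[13] ⟨C=-1; E={y↦9, q↦2}; K=[addL(2) :: if0]⟩
[14] ⟨C=y; E={y↦9, q↦2}; K=∅⟩
→ final value 9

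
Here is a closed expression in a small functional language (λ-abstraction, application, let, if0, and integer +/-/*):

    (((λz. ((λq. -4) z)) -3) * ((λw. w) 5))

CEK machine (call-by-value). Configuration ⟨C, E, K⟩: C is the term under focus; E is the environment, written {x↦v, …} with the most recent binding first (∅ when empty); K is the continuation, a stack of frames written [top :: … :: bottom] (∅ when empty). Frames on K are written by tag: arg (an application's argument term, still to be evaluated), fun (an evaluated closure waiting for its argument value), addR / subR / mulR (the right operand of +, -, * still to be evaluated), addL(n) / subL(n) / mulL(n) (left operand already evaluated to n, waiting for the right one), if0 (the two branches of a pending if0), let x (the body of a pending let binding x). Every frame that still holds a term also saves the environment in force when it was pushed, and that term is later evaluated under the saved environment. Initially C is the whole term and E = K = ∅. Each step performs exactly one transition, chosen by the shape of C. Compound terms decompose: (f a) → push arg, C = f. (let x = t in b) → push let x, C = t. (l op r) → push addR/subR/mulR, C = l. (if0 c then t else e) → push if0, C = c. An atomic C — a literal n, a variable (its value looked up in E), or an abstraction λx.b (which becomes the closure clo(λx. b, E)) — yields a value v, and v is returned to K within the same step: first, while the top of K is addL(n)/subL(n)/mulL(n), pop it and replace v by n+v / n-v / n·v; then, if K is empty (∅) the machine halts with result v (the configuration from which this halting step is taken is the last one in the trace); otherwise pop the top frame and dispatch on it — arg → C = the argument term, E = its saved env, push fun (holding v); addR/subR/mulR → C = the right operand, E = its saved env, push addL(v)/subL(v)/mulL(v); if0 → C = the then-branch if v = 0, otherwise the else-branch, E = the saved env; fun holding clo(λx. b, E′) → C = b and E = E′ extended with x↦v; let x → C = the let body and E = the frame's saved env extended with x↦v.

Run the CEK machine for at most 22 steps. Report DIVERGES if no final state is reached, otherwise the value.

[0] ⟨C=(((λz. ((λq. -4) z)) -3) * ((λw. w) 5)); E=∅; K=∅⟩
[1] ⟨C=((λz. ((λq. -4) z)) -3); E=∅; K=[mulR]⟩
[2] ⟨C=(λz. ((λq. -4) z)); E=∅; K=[arg :: mulR]⟩
[3] ⟨C=-3; E=∅; K=[fun :: mulR]⟩
[4] ⟨C=((λq. -4) z); E={z↦-3}; K=[mulR]⟩
[5] ⟨C=(λq. -4); E={z↦-3}; K=[arg :: mulR]⟩
[6] ⟨C=z; E={z↦-3}; K=[fun :: mulR]⟩
[7] ⟨C=-4; E={q↦-3, z↦-3}; K=[mulR]⟩
[8] ⟨C=((λw. w) 5); E=∅; K=[mulL(-4)]⟩
[9] ⟨C=(λw. w); E=∅; K=[arg :: mulL(-4)]⟩
[10] ⟨C=5; E=∅; K=[fun :: mulL(-4)]⟩
[11] ⟨C=w; E={w↦5}; K=[mulL(-4)]⟩
→ final value -20

Answer: -20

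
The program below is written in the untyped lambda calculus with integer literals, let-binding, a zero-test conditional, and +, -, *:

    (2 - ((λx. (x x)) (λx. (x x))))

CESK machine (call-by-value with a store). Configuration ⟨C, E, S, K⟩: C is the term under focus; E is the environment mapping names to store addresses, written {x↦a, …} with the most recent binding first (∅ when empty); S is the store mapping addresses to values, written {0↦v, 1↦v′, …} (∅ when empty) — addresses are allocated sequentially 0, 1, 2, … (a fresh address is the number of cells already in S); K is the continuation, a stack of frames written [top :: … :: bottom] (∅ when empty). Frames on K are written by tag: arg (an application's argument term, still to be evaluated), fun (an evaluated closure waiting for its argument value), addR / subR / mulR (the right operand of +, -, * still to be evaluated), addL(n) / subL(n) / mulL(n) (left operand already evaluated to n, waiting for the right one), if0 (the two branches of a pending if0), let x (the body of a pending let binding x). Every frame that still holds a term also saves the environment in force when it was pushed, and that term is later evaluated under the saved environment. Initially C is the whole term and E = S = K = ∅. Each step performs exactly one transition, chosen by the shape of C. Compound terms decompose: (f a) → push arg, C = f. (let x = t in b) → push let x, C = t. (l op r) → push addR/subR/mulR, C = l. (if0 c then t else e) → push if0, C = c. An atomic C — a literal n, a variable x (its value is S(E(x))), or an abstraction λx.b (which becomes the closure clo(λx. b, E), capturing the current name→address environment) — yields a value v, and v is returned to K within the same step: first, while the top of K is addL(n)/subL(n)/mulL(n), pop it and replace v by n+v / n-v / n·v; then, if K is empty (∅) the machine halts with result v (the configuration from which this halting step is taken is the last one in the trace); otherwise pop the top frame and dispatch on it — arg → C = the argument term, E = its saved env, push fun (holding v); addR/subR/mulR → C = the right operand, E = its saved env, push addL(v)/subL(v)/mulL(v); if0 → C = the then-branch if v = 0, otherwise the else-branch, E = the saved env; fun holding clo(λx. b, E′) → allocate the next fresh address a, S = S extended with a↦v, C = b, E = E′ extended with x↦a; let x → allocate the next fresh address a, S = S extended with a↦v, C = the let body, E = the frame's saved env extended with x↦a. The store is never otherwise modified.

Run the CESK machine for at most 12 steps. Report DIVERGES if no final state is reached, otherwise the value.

t=0: <C=(2 - ((λx. (x x)) (λx. (x x)))), E=∅, S=∅, K=∅>
t=1: <C=2, E=∅, S=∅, K=[subR]>
t=2: <C=((λx. (x x)) (λx. (x x))), E=∅, S=∅, K=[subL(2)]>
t=3: <C=(λx. (x x)), E=∅, S=∅, K=[arg :: subL(2)]>
t=4: <C=(λx. (x x)), E=∅, S=∅, K=[fun :: subL(2)]>
t=5: <C=(x x), E={x↦0}, S={0↦clo(λx. (x x), ∅)}, K=[subL(2)]>
t=6: <C=x, E={x↦0}, S={0↦clo(λx. (x x), ∅)}, K=[arg :: subL(2)]>
t=7: <C=x, E={x↦0}, S={0↦clo(λx. (x x), ∅)}, K=[fun :: subL(2)]>
t=8: <C=(x x), E={x↦1}, S={0↦clo(λx. (x x), ∅), 1↦clo(λx. (x x), ∅)}, K=[subL(2)]>
t=9: <C=x, E={x↦1}, S={0↦clo(λx. (x x), ∅), 1↦clo(λx. (x x), ∅)}, K=[arg :: subL(2)]>
t=10: <C=x, E={x↦1}, S={0↦clo(λx. (x x), ∅), 1↦clo(λx. (x x), ∅)}, K=[fun :: subL(2)]>
t=11: <C=(x x), E={x↦2}, S={0↦clo(λx. (x x), ∅), 1↦clo(λx. (x x), ∅), 2↦clo(λx. (x x), ∅)}, K=[subL(2)]>
t=12: <C=x, E={x↦2}, S={0↦clo(λx. (x x), ∅), 1↦clo(λx. (x x), ∅), 2↦clo(λx. (x x), ∅)}, K=[arg :: subL(2)]>
→ 12 transitions taken and the configuration is still not final: no result within 12 steps

Answer: DIVERGES (no final state within 12 steps)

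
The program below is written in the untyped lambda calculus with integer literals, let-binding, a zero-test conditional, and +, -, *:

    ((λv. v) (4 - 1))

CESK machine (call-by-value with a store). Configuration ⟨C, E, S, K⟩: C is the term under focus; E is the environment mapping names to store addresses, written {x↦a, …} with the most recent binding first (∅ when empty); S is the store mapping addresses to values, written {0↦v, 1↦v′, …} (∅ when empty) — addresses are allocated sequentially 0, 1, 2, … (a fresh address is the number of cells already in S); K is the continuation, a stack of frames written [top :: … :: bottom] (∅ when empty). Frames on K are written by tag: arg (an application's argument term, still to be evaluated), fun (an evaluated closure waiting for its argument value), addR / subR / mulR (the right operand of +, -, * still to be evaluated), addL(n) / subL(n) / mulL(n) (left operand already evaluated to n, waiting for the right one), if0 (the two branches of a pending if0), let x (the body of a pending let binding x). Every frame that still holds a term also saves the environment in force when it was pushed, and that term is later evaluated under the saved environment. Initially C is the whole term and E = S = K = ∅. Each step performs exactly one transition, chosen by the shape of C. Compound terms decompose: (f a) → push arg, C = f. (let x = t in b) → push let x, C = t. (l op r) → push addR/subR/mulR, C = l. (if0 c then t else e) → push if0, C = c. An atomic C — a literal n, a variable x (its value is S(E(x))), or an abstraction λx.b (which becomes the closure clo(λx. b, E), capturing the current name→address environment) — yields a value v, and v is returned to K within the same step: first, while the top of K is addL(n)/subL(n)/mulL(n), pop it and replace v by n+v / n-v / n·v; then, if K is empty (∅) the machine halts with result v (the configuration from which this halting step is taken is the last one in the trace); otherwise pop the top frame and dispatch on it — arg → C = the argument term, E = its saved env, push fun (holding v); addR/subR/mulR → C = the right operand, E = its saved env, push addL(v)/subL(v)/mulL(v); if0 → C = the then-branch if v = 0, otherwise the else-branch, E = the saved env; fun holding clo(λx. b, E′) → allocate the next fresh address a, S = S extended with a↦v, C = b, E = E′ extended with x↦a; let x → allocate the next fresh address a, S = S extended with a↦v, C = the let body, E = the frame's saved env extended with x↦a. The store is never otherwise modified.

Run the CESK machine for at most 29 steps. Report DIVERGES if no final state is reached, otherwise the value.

Answer: 3

Execution trace:
t=0: <C=((λv. v) (4 - 1)), E=∅, S=∅, K=∅>
t=1: <C=(λv. v), E=∅, S=∅, K=[arg]>
t=2: <C=(4 - 1), E=∅, S=∅, K=[fun]>
t=3: <C=4, E=∅, S=∅, K=[subR :: fun]>
t=4: <C=1, E=∅, S=∅, K=[subL(4) :: fun]>
t=5: <C=v, E={v↦0}, S={0↦3}, K=∅>
→ final value 3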